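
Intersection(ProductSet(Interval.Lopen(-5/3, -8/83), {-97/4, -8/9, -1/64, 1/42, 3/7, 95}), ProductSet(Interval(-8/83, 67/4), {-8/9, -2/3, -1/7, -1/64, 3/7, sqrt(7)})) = ProductSet({-8/83}, {-8/9, -1/64, 3/7})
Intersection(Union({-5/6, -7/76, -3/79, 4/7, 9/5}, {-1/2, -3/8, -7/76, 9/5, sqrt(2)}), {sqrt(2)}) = {sqrt(2)}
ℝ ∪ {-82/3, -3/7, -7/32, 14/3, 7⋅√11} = ℝ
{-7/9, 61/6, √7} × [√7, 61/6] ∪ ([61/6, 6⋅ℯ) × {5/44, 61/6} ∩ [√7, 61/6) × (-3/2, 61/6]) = {-7/9, 61/6, √7} × [√7, 61/6]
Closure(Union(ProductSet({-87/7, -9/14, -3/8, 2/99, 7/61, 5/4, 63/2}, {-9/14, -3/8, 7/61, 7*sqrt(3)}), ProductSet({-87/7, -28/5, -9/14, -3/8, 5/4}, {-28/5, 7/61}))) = Union(ProductSet({-87/7, -28/5, -9/14, -3/8, 5/4}, {-28/5, 7/61}), ProductSet({-87/7, -9/14, -3/8, 2/99, 7/61, 5/4, 63/2}, {-9/14, -3/8, 7/61, 7*sqrt(3)}))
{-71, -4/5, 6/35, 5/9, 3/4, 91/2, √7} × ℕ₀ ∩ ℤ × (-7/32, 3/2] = {-71} × {0, 1}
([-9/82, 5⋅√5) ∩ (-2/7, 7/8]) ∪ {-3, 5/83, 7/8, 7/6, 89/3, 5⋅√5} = {-3, 7/6, 89/3, 5⋅√5} ∪ [-9/82, 7/8]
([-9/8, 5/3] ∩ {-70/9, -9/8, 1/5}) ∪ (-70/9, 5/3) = (-70/9, 5/3)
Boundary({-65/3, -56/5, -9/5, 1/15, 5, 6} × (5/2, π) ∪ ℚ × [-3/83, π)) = ℝ × [-3/83, π]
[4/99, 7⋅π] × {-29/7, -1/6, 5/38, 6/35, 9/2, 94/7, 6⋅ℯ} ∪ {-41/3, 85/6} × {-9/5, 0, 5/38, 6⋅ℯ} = ({-41/3, 85/6} × {-9/5, 0, 5/38, 6⋅ℯ}) ∪ ([4/99, 7⋅π] × {-29/7, -1/6, 5/38, 6/35, 9/2, 94/7, 6⋅ℯ})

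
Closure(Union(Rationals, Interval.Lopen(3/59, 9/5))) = Union(Interval(-oo, oo), Rationals)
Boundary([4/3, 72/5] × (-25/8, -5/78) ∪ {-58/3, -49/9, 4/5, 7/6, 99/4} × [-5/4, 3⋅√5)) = ({4/3, 72/5} × [-25/8, -5/78]) ∪ ([4/3, 72/5] × {-25/8, -5/78}) ∪ ({-58/3, -49/9, 4/5, 7/6, 99/4} × [-5/4, 3⋅√5])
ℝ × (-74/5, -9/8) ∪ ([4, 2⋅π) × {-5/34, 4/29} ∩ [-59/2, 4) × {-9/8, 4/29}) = ℝ × (-74/5, -9/8)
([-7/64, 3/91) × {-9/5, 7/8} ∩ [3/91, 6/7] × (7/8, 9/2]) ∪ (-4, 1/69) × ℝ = (-4, 1/69) × ℝ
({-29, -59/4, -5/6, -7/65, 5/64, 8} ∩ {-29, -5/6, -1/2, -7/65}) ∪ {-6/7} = {-29, -6/7, -5/6, -7/65}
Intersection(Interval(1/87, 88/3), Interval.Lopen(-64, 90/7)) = Interval(1/87, 90/7)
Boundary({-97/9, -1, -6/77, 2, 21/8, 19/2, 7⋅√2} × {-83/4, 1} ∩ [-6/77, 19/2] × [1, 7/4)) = {-6/77, 2, 21/8, 19/2} × {1}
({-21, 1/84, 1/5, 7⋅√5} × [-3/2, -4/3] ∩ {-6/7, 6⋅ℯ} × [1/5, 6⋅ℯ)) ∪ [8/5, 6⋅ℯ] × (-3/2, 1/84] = [8/5, 6⋅ℯ] × (-3/2, 1/84]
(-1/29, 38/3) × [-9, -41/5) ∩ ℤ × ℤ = {0, 1, …, 12} × {-9}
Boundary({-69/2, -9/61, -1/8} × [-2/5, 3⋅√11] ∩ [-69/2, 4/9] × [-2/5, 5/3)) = {-69/2, -9/61, -1/8} × [-2/5, 5/3]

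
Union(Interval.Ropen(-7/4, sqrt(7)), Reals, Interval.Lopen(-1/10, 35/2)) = Interval(-oo, oo)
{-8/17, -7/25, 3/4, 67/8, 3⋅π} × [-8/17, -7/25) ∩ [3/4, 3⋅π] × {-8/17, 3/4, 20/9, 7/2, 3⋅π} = {3/4, 67/8, 3⋅π} × {-8/17}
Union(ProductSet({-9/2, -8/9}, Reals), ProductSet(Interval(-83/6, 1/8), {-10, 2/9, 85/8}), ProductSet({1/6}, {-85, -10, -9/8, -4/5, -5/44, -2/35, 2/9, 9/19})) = Union(ProductSet({1/6}, {-85, -10, -9/8, -4/5, -5/44, -2/35, 2/9, 9/19}), ProductSet({-9/2, -8/9}, Reals), ProductSet(Interval(-83/6, 1/8), {-10, 2/9, 85/8}))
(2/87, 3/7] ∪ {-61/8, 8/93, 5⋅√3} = {-61/8, 5⋅√3} ∪ (2/87, 3/7]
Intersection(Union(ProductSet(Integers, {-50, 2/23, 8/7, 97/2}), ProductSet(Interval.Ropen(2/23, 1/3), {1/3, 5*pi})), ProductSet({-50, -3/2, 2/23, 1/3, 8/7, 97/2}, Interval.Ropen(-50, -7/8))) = ProductSet({-50}, {-50})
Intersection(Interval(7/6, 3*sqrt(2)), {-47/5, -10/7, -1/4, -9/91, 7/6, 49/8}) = {7/6}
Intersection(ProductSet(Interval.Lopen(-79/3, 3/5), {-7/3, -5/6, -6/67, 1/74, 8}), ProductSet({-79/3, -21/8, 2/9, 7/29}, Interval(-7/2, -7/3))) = ProductSet({-21/8, 2/9, 7/29}, {-7/3})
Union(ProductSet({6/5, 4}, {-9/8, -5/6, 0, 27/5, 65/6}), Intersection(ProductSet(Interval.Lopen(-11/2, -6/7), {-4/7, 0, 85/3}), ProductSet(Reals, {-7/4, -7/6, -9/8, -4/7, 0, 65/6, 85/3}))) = Union(ProductSet({6/5, 4}, {-9/8, -5/6, 0, 27/5, 65/6}), ProductSet(Interval.Lopen(-11/2, -6/7), {-4/7, 0, 85/3}))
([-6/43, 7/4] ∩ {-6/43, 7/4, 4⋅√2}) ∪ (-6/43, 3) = [-6/43, 3)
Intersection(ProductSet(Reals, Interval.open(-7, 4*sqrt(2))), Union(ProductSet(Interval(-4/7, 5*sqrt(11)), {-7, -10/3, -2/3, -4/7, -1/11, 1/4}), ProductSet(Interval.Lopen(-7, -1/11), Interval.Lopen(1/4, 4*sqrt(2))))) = Union(ProductSet(Interval.Lopen(-7, -1/11), Interval.open(1/4, 4*sqrt(2))), ProductSet(Interval(-4/7, 5*sqrt(11)), {-10/3, -2/3, -4/7, -1/11, 1/4}))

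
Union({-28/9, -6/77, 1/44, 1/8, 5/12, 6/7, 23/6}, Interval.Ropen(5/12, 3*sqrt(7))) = Union({-28/9, -6/77, 1/44, 1/8}, Interval.Ropen(5/12, 3*sqrt(7)))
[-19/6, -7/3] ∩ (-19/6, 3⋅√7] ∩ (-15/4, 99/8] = (-19/6, -7/3]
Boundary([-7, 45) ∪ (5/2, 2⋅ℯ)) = {-7, 45}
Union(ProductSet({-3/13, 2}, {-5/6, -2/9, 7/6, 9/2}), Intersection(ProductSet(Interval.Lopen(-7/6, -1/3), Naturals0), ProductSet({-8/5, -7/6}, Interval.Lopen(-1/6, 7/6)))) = ProductSet({-3/13, 2}, {-5/6, -2/9, 7/6, 9/2})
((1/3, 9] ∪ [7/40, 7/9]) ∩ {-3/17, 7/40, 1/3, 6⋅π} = {7/40, 1/3}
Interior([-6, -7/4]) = (-6, -7/4)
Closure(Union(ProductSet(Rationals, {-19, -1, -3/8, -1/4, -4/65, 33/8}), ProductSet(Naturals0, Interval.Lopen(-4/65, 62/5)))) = Union(ProductSet(Naturals0, Interval(-4/65, 62/5)), ProductSet(Reals, {-19, -1, -3/8, -1/4, -4/65, 33/8}))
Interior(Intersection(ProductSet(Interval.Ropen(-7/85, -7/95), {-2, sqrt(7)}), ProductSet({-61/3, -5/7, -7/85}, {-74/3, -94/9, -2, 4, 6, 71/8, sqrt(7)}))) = EmptySet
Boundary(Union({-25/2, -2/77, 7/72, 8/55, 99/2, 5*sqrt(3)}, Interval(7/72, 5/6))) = {-25/2, -2/77, 7/72, 5/6, 99/2, 5*sqrt(3)}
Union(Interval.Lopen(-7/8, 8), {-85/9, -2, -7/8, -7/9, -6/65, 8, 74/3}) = Union({-85/9, -2, 74/3}, Interval(-7/8, 8))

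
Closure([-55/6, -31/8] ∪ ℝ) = (-∞, ∞)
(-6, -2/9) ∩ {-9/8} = {-9/8}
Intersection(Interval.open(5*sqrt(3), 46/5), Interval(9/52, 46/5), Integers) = Range(9, 10, 1)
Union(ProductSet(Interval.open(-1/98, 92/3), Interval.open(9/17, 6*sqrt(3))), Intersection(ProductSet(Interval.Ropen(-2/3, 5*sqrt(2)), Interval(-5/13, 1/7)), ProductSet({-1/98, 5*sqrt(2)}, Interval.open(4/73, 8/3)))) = Union(ProductSet({-1/98}, Interval.Lopen(4/73, 1/7)), ProductSet(Interval.open(-1/98, 92/3), Interval.open(9/17, 6*sqrt(3))))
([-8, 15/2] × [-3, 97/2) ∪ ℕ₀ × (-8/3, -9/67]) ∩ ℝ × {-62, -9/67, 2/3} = (ℕ₀ × {-9/67}) ∪ ([-8, 15/2] × {-9/67, 2/3})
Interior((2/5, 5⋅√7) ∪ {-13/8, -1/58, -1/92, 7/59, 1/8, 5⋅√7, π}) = (2/5, 5⋅√7)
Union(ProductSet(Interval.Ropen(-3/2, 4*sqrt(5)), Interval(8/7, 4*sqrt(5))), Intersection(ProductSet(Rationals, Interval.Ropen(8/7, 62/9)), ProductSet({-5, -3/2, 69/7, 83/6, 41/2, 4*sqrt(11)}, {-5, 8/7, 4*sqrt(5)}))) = Union(ProductSet({-5, -3/2, 69/7, 83/6, 41/2}, {8/7}), ProductSet(Interval.Ropen(-3/2, 4*sqrt(5)), Interval(8/7, 4*sqrt(5))))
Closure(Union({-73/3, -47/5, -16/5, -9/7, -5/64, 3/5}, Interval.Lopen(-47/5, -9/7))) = Union({-73/3, -5/64, 3/5}, Interval(-47/5, -9/7))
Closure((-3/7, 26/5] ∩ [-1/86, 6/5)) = [-1/86, 6/5]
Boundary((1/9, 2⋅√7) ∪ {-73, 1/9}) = {-73, 1/9, 2⋅√7}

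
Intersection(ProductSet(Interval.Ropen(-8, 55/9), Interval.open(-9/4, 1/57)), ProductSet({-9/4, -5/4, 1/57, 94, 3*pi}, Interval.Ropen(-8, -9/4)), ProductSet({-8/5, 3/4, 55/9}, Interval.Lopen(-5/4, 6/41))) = EmptySet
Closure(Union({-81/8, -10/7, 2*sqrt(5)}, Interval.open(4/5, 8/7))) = Union({-81/8, -10/7, 2*sqrt(5)}, Interval(4/5, 8/7))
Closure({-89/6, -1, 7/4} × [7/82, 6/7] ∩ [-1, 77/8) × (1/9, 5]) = {-1, 7/4} × [1/9, 6/7]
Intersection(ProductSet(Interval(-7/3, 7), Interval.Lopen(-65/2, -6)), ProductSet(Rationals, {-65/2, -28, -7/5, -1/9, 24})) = ProductSet(Intersection(Interval(-7/3, 7), Rationals), {-28})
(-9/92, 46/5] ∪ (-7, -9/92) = (-7, -9/92) ∪ (-9/92, 46/5]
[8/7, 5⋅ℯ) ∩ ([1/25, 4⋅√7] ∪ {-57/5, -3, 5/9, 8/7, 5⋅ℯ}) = [8/7, 4⋅√7]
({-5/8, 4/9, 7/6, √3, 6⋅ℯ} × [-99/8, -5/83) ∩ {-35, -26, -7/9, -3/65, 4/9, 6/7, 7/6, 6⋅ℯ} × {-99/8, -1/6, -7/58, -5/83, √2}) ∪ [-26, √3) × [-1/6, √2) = ({4/9, 7/6, 6⋅ℯ} × {-99/8, -1/6, -7/58}) ∪ ([-26, √3) × [-1/6, √2))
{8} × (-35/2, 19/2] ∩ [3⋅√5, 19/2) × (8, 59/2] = {8} × (8, 19/2]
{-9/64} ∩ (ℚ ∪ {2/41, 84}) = {-9/64}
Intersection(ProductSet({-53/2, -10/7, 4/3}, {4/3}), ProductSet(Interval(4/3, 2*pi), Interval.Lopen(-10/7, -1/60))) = EmptySet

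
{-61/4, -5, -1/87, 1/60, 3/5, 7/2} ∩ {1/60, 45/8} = {1/60}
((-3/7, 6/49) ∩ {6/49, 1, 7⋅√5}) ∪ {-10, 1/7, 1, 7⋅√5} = {-10, 1/7, 1, 7⋅√5}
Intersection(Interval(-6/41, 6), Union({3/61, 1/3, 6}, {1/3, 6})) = {3/61, 1/3, 6}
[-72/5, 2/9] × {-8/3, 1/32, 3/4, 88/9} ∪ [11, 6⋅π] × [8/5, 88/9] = ([-72/5, 2/9] × {-8/3, 1/32, 3/4, 88/9}) ∪ ([11, 6⋅π] × [8/5, 88/9])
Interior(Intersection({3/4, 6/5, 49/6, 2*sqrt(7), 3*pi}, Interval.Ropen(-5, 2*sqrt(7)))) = EmptySet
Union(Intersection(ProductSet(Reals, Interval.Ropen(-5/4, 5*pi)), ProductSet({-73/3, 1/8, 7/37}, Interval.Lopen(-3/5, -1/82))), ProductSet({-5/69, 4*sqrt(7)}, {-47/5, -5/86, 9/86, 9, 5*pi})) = Union(ProductSet({-5/69, 4*sqrt(7)}, {-47/5, -5/86, 9/86, 9, 5*pi}), ProductSet({-73/3, 1/8, 7/37}, Interval.Lopen(-3/5, -1/82)))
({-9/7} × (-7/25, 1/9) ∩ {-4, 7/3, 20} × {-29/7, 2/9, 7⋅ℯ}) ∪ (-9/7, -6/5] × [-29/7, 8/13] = (-9/7, -6/5] × [-29/7, 8/13]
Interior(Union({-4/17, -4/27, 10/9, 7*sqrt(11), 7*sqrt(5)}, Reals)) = Reals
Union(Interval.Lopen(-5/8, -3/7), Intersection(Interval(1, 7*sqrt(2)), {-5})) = Interval.Lopen(-5/8, -3/7)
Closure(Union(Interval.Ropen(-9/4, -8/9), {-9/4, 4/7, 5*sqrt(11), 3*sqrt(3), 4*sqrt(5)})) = Union({4/7, 5*sqrt(11), 3*sqrt(3), 4*sqrt(5)}, Interval(-9/4, -8/9))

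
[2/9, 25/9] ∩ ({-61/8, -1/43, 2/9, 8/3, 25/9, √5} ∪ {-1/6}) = {2/9, 8/3, 25/9, √5}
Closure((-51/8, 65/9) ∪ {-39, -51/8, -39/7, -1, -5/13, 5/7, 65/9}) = {-39} ∪ [-51/8, 65/9]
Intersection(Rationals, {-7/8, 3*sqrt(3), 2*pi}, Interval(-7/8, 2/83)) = {-7/8}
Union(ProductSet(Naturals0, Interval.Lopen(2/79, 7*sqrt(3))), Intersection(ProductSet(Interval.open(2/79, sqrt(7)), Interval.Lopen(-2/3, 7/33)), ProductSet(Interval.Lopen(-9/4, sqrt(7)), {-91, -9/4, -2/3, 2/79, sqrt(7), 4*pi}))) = Union(ProductSet(Interval.open(2/79, sqrt(7)), {2/79}), ProductSet(Naturals0, Interval.Lopen(2/79, 7*sqrt(3))))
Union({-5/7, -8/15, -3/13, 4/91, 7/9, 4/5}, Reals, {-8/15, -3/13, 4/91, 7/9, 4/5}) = Reals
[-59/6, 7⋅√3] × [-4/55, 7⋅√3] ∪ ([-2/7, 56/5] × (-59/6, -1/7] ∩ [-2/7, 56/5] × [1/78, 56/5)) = [-59/6, 7⋅√3] × [-4/55, 7⋅√3]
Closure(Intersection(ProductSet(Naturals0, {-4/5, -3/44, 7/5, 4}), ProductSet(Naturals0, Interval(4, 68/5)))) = ProductSet(Naturals0, {4})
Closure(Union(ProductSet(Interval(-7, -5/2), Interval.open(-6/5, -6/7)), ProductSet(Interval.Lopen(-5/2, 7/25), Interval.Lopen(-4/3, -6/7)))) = Union(ProductSet({-5/2, 7/25}, Interval(-4/3, -6/7)), ProductSet(Interval(-7, -5/2), Interval(-6/5, -6/7)), ProductSet(Interval(-5/2, 7/25), {-4/3, -6/7}), ProductSet(Interval.Lopen(-5/2, 7/25), Interval.Lopen(-4/3, -6/7)))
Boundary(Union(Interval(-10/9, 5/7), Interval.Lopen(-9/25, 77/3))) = {-10/9, 77/3}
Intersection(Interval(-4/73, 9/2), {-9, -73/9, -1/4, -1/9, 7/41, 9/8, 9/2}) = {7/41, 9/8, 9/2}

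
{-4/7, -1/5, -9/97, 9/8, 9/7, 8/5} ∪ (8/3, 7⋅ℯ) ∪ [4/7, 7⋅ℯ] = {-4/7, -1/5, -9/97} ∪ [4/7, 7⋅ℯ]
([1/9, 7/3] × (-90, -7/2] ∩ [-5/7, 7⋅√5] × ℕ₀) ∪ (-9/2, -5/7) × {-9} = (-9/2, -5/7) × {-9}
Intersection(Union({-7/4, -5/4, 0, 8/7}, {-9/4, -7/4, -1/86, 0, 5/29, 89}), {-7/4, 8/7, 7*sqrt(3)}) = {-7/4, 8/7}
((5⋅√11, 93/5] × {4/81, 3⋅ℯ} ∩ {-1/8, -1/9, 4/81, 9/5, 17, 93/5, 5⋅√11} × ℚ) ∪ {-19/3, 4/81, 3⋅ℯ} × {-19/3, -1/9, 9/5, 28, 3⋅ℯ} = ({17, 93/5} × {4/81}) ∪ ({-19/3, 4/81, 3⋅ℯ} × {-19/3, -1/9, 9/5, 28, 3⋅ℯ})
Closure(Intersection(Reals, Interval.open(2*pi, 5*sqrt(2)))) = Interval(2*pi, 5*sqrt(2))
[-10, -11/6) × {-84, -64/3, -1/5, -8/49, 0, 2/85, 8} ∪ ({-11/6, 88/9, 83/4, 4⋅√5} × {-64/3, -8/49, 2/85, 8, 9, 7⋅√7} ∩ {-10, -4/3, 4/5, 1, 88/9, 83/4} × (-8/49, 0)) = [-10, -11/6) × {-84, -64/3, -1/5, -8/49, 0, 2/85, 8}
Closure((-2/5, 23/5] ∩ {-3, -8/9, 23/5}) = {23/5}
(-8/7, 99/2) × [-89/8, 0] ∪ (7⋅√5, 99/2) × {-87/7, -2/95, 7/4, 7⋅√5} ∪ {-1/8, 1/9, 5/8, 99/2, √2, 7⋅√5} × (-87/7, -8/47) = ((-8/7, 99/2) × [-89/8, 0]) ∪ ({-1/8, 1/9, 5/8, 99/2, √2, 7⋅√5} × (-87/7, -8/47)) ∪ ((7⋅√5, 99/2) × {-87/7, -2/95, 7/4, 7⋅√5})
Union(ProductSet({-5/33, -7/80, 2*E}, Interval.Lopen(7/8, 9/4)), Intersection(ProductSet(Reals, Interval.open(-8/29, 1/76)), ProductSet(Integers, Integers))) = Union(ProductSet({-5/33, -7/80, 2*E}, Interval.Lopen(7/8, 9/4)), ProductSet(Integers, Range(0, 1, 1)))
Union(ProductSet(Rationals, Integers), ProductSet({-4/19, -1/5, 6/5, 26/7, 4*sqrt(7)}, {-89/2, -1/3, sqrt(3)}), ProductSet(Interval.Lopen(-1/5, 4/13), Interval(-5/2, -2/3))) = Union(ProductSet({-4/19, -1/5, 6/5, 26/7, 4*sqrt(7)}, {-89/2, -1/3, sqrt(3)}), ProductSet(Interval.Lopen(-1/5, 4/13), Interval(-5/2, -2/3)), ProductSet(Rationals, Integers))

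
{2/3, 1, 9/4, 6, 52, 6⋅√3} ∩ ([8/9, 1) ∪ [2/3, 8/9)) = {2/3}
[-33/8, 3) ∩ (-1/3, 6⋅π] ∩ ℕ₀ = {0, 1, 2}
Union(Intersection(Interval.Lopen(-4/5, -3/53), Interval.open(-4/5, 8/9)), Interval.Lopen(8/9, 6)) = Union(Interval.Lopen(-4/5, -3/53), Interval.Lopen(8/9, 6))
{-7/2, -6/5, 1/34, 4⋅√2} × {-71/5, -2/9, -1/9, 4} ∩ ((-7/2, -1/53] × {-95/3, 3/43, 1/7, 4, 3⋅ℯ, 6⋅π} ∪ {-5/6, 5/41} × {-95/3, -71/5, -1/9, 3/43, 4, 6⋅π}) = {-6/5} × {4}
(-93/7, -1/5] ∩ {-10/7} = {-10/7}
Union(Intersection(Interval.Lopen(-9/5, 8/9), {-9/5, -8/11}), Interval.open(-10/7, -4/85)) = Interval.open(-10/7, -4/85)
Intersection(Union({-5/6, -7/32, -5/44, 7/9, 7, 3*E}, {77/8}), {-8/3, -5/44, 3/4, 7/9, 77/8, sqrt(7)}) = {-5/44, 7/9, 77/8}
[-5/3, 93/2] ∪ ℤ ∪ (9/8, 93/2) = ℤ ∪ [-5/3, 93/2]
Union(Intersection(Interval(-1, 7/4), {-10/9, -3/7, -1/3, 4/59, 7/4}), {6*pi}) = {-3/7, -1/3, 4/59, 7/4, 6*pi}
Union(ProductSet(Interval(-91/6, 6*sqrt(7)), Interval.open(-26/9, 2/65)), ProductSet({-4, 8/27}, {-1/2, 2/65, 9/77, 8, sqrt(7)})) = Union(ProductSet({-4, 8/27}, {-1/2, 2/65, 9/77, 8, sqrt(7)}), ProductSet(Interval(-91/6, 6*sqrt(7)), Interval.open(-26/9, 2/65)))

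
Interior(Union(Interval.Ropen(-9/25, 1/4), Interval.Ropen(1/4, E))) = Interval.open(-9/25, E)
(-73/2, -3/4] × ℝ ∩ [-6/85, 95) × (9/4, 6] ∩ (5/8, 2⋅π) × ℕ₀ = ∅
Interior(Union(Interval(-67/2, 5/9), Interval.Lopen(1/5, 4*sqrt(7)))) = Interval.open(-67/2, 4*sqrt(7))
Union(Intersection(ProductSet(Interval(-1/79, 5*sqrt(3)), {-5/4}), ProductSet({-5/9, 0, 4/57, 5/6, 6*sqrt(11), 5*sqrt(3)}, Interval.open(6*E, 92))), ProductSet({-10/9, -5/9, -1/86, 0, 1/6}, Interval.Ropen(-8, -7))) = ProductSet({-10/9, -5/9, -1/86, 0, 1/6}, Interval.Ropen(-8, -7))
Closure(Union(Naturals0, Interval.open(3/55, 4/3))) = Union(Complement(Naturals0, Interval.open(3/55, 4/3)), Interval(3/55, 4/3), Naturals0)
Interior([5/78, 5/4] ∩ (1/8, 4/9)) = (1/8, 4/9)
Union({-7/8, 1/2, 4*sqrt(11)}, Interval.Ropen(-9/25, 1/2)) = Union({-7/8, 4*sqrt(11)}, Interval(-9/25, 1/2))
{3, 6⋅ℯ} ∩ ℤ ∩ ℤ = {3}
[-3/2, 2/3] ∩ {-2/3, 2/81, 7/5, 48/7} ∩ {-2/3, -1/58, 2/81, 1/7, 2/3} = {-2/3, 2/81}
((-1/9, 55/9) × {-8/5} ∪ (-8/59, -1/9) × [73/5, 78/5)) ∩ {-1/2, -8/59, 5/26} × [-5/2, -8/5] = {5/26} × {-8/5}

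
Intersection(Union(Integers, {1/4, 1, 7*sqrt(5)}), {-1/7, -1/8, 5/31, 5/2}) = EmptySet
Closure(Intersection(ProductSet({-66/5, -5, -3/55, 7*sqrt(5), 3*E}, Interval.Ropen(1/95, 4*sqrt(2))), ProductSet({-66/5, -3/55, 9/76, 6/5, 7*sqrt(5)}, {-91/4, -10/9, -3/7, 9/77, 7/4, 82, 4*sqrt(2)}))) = ProductSet({-66/5, -3/55, 7*sqrt(5)}, {9/77, 7/4})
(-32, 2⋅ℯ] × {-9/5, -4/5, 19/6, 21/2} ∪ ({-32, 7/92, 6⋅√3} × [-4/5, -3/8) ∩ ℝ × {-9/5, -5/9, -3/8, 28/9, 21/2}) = ({-32, 7/92, 6⋅√3} × {-5/9}) ∪ ((-32, 2⋅ℯ] × {-9/5, -4/5, 19/6, 21/2})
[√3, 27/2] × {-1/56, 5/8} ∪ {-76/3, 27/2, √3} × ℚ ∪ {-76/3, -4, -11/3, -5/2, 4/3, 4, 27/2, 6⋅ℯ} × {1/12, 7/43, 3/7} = ({-76/3, 27/2, √3} × ℚ) ∪ ([√3, 27/2] × {-1/56, 5/8}) ∪ ({-76/3, -4, -11/3, -5/2, 4/3, 4, 27/2, 6⋅ℯ} × {1/12, 7/43, 3/7})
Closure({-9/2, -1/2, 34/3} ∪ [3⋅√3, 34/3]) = {-9/2, -1/2} ∪ [3⋅√3, 34/3]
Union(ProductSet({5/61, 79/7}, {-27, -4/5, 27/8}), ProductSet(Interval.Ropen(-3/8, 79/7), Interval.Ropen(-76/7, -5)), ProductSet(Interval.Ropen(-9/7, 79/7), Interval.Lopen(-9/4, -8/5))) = Union(ProductSet({5/61, 79/7}, {-27, -4/5, 27/8}), ProductSet(Interval.Ropen(-9/7, 79/7), Interval.Lopen(-9/4, -8/5)), ProductSet(Interval.Ropen(-3/8, 79/7), Interval.Ropen(-76/7, -5)))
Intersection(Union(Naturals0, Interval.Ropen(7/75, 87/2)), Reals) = Union(Interval.Ropen(7/75, 87/2), Naturals0)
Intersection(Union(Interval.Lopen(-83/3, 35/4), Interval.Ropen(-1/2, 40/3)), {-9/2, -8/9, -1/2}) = {-9/2, -8/9, -1/2}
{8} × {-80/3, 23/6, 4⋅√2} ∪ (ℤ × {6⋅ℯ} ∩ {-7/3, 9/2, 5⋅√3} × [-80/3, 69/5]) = {8} × {-80/3, 23/6, 4⋅√2}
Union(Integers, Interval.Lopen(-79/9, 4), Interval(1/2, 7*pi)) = Union(Integers, Interval.Lopen(-79/9, 7*pi))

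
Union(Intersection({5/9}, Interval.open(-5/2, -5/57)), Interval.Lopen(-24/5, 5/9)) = Interval.Lopen(-24/5, 5/9)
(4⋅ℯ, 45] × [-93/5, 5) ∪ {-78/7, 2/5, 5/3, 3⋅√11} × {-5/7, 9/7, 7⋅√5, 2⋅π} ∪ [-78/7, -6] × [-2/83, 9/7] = ([-78/7, -6] × [-2/83, 9/7]) ∪ ((4⋅ℯ, 45] × [-93/5, 5)) ∪ ({-78/7, 2/5, 5/3, 3⋅√11} × {-5/7, 9/7, 7⋅√5, 2⋅π})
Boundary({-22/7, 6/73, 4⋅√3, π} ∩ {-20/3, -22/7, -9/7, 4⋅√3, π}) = {-22/7, 4⋅√3, π}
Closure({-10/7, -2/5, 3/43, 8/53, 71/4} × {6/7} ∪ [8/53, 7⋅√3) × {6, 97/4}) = ({-10/7, -2/5, 3/43, 8/53, 71/4} × {6/7}) ∪ ([8/53, 7⋅√3] × {6, 97/4})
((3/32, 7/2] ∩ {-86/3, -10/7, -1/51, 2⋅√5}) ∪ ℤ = ℤ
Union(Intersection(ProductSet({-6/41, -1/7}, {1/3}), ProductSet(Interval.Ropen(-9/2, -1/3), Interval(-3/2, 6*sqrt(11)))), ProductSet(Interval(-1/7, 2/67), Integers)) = ProductSet(Interval(-1/7, 2/67), Integers)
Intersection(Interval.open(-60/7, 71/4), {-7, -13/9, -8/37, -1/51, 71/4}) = {-7, -13/9, -8/37, -1/51}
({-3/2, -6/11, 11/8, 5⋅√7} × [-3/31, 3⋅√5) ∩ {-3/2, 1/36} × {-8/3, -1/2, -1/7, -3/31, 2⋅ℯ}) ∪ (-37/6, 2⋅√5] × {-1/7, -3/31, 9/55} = ({-3/2} × {-3/31, 2⋅ℯ}) ∪ ((-37/6, 2⋅√5] × {-1/7, -3/31, 9/55})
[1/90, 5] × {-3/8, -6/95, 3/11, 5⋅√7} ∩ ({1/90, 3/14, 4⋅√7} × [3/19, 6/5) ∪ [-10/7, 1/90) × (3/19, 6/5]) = {1/90, 3/14} × {3/11}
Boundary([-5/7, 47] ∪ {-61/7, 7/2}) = {-61/7, -5/7, 47}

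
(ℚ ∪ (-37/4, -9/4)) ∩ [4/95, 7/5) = ℚ ∩ [4/95, 7/5)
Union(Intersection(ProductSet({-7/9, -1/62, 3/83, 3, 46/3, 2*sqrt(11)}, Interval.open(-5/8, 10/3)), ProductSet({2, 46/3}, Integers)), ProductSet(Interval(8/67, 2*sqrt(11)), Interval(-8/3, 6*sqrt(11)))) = Union(ProductSet({46/3}, Range(0, 4, 1)), ProductSet(Interval(8/67, 2*sqrt(11)), Interval(-8/3, 6*sqrt(11))))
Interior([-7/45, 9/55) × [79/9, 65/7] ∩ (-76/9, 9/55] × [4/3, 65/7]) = (-7/45, 9/55) × (79/9, 65/7)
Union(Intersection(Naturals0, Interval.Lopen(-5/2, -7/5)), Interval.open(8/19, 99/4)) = Interval.open(8/19, 99/4)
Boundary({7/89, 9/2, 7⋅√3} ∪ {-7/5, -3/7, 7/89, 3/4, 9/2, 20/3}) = {-7/5, -3/7, 7/89, 3/4, 9/2, 20/3, 7⋅√3}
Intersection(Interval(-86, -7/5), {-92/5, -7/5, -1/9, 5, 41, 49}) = {-92/5, -7/5}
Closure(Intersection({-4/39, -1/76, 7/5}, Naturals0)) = EmptySet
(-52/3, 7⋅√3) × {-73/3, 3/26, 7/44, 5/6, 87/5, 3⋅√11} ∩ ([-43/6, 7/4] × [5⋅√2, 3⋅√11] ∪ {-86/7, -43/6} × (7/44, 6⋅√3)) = ({-86/7, -43/6} × {5/6, 3⋅√11}) ∪ ([-43/6, 7/4] × {3⋅√11})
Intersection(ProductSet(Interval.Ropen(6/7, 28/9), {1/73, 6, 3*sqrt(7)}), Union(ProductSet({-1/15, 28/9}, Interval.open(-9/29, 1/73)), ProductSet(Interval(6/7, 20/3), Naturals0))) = ProductSet(Interval.Ropen(6/7, 28/9), {6})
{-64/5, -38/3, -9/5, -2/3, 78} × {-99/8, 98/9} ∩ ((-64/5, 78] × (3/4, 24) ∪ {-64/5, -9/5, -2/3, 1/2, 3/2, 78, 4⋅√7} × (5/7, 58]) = {-64/5, -38/3, -9/5, -2/3, 78} × {98/9}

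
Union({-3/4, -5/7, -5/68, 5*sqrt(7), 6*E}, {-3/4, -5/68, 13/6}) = {-3/4, -5/7, -5/68, 13/6, 5*sqrt(7), 6*E}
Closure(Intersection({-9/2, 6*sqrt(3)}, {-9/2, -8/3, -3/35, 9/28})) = {-9/2}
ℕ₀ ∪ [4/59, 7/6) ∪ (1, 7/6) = ℕ₀ ∪ [4/59, 7/6)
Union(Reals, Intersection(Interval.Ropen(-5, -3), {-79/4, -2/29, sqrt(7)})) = Reals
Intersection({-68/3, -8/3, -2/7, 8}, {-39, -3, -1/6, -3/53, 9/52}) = EmptySet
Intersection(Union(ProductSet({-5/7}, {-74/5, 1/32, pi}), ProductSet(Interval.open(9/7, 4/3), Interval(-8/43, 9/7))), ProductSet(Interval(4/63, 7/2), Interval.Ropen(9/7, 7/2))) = ProductSet(Interval.open(9/7, 4/3), {9/7})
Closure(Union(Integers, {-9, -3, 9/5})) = Union({9/5}, Integers)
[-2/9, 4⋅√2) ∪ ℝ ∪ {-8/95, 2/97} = (-∞, ∞)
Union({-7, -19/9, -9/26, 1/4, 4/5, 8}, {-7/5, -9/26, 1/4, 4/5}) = {-7, -19/9, -7/5, -9/26, 1/4, 4/5, 8}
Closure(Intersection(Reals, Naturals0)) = Naturals0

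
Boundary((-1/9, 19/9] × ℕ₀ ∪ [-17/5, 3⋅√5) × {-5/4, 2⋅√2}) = ([-1/9, 19/9] × ℕ₀) ∪ ([-17/5, 3⋅√5] × {-5/4, 2⋅√2})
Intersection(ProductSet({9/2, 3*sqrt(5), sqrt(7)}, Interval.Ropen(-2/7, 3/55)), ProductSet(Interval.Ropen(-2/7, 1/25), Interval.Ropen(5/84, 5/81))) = EmptySet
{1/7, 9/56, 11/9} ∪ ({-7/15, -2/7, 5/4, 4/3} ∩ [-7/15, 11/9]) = {-7/15, -2/7, 1/7, 9/56, 11/9}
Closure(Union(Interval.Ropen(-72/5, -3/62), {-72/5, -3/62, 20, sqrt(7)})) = Union({20, sqrt(7)}, Interval(-72/5, -3/62))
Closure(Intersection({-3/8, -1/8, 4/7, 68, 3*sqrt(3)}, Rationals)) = {-3/8, -1/8, 4/7, 68}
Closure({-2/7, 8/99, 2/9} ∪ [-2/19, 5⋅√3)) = {-2/7} ∪ [-2/19, 5⋅√3]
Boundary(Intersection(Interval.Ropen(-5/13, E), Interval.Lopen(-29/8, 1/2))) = {-5/13, 1/2}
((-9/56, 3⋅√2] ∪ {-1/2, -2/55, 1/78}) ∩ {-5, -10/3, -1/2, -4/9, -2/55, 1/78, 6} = {-1/2, -2/55, 1/78}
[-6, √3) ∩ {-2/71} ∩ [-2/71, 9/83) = {-2/71}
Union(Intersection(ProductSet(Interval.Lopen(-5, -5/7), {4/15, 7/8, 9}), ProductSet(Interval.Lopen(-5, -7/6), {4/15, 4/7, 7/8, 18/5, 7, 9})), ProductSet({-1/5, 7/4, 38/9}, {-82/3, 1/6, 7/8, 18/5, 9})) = Union(ProductSet({-1/5, 7/4, 38/9}, {-82/3, 1/6, 7/8, 18/5, 9}), ProductSet(Interval.Lopen(-5, -7/6), {4/15, 7/8, 9}))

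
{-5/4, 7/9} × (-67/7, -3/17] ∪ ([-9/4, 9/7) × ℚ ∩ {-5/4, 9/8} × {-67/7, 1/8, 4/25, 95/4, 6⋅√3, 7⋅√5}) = ({-5/4, 7/9} × (-67/7, -3/17]) ∪ ({-5/4, 9/8} × {-67/7, 1/8, 4/25, 95/4})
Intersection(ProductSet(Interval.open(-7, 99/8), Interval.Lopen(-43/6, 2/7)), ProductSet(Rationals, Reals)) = ProductSet(Intersection(Interval.open(-7, 99/8), Rationals), Interval.Lopen(-43/6, 2/7))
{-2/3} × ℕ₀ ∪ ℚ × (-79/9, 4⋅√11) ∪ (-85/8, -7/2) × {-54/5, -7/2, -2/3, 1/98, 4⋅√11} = ({-2/3} × ℕ₀) ∪ (ℚ × (-79/9, 4⋅√11)) ∪ ((-85/8, -7/2) × {-54/5, -7/2, -2/3, 1/98, 4⋅√11})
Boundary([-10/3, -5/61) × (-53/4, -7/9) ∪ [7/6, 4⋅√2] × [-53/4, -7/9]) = ({-10/3, -5/61, 7/6, 4⋅√2} × [-53/4, -7/9]) ∪ (([-10/3, -5/61] ∪ [7/6, 4⋅√2]) × {-53/4, -7/9})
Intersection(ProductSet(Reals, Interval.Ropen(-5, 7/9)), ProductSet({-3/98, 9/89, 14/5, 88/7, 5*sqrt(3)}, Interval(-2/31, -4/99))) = ProductSet({-3/98, 9/89, 14/5, 88/7, 5*sqrt(3)}, Interval(-2/31, -4/99))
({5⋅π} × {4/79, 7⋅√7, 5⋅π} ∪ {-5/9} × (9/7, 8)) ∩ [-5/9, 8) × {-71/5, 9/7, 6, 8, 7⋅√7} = {-5/9} × {6}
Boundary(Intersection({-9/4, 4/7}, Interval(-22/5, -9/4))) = {-9/4}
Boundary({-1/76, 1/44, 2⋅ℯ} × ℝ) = {-1/76, 1/44, 2⋅ℯ} × ℝ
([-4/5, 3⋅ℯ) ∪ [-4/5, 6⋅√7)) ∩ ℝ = [-4/5, 6⋅√7)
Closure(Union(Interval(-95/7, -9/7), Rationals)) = Union(Interval(-oo, oo), Rationals)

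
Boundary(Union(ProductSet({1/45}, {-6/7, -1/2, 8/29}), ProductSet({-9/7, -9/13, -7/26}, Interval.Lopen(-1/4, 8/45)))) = Union(ProductSet({1/45}, {-6/7, -1/2, 8/29}), ProductSet({-9/7, -9/13, -7/26}, Interval(-1/4, 8/45)))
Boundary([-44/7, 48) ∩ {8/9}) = {8/9}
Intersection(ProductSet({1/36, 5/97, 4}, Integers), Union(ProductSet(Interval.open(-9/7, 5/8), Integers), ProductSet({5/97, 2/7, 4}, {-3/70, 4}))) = Union(ProductSet({1/36, 5/97}, Integers), ProductSet({5/97, 4}, {4}))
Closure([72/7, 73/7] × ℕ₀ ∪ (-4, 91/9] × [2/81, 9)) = ([72/7, 73/7] × ℕ₀) ∪ ({-4, 91/9} × [2/81, 9]) ∪ ([-4, 91/9] × {2/81, 9}) ∪ ((-4, 91/9] × [2/81, 9))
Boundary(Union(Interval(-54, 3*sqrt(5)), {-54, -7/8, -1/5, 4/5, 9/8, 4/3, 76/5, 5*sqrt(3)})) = {-54, 76/5, 5*sqrt(3), 3*sqrt(5)}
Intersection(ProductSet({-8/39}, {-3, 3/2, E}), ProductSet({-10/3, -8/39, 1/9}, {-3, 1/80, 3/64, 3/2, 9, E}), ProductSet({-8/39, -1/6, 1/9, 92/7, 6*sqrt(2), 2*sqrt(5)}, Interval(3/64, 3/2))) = ProductSet({-8/39}, {3/2})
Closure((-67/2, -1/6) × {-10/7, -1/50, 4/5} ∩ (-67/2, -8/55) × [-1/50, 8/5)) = [-67/2, -1/6] × {-1/50, 4/5}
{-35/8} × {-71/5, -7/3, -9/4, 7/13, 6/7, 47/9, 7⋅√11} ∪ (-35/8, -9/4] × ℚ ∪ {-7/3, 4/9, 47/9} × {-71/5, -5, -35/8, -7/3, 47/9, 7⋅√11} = ((-35/8, -9/4] × ℚ) ∪ ({-35/8} × {-71/5, -7/3, -9/4, 7/13, 6/7, 47/9, 7⋅√11}) ∪ ({-7/3, 4/9, 47/9} × {-71/5, -5, -35/8, -7/3, 47/9, 7⋅√11})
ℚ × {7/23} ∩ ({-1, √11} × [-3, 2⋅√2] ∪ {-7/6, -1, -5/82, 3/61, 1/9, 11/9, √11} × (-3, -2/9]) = {-1} × {7/23}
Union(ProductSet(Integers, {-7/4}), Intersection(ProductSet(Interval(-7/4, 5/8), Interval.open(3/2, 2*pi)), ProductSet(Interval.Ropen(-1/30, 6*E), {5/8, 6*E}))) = ProductSet(Integers, {-7/4})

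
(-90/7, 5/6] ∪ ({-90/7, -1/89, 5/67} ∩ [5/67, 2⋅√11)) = (-90/7, 5/6]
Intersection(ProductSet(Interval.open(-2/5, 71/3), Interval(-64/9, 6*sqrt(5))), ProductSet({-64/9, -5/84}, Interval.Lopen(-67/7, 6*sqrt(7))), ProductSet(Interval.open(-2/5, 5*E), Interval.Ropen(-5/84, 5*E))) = ProductSet({-5/84}, Interval(-5/84, 6*sqrt(5)))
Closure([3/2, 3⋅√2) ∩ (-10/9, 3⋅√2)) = [3/2, 3⋅√2]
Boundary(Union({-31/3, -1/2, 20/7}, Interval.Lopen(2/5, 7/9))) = {-31/3, -1/2, 2/5, 7/9, 20/7}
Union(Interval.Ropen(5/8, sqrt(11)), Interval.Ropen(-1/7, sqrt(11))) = Interval.Ropen(-1/7, sqrt(11))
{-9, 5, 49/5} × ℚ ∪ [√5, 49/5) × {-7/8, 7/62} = ({-9, 5, 49/5} × ℚ) ∪ ([√5, 49/5) × {-7/8, 7/62})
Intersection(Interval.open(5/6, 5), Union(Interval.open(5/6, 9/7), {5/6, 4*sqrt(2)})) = Interval.open(5/6, 9/7)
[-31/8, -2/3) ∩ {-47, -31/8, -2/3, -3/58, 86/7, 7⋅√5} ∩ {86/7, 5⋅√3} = ∅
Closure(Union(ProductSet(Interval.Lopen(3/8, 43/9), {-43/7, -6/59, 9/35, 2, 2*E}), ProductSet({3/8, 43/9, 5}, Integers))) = Union(ProductSet({3/8, 43/9, 5}, Integers), ProductSet(Interval(3/8, 43/9), {-43/7, -6/59, 9/35, 2, 2*E}))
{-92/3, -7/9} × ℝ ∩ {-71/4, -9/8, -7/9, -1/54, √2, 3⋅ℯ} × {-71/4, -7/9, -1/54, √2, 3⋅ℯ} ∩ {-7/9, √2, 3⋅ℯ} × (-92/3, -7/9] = {-7/9} × {-71/4, -7/9}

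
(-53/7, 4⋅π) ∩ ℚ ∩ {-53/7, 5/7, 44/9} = {5/7, 44/9}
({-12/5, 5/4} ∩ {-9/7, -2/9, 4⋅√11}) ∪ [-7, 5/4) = [-7, 5/4)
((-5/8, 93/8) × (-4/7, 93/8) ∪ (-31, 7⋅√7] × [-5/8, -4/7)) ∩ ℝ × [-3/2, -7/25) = ((-5/8, 93/8) × (-4/7, -7/25)) ∪ ((-31, 7⋅√7] × [-5/8, -4/7))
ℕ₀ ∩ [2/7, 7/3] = {1, 2}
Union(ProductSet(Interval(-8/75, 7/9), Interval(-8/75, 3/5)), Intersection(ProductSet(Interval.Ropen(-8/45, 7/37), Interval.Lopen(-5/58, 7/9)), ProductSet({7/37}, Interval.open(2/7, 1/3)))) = ProductSet(Interval(-8/75, 7/9), Interval(-8/75, 3/5))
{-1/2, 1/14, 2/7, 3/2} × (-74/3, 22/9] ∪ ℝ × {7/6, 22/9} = (ℝ × {7/6, 22/9}) ∪ ({-1/2, 1/14, 2/7, 3/2} × (-74/3, 22/9])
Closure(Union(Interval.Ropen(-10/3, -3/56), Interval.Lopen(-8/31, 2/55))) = Interval(-10/3, 2/55)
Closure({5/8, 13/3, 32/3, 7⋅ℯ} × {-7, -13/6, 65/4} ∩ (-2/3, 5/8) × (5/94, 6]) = ∅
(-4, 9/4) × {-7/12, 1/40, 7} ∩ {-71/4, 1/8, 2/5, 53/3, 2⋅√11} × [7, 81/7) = {1/8, 2/5} × {7}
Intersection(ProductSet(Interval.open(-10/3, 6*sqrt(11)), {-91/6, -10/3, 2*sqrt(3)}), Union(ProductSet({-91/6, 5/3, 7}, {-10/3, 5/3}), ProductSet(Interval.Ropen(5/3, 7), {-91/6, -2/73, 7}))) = Union(ProductSet({5/3, 7}, {-10/3}), ProductSet(Interval.Ropen(5/3, 7), {-91/6}))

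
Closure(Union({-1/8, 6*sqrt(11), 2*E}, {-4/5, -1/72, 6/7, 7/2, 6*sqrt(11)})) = {-4/5, -1/8, -1/72, 6/7, 7/2, 6*sqrt(11), 2*E}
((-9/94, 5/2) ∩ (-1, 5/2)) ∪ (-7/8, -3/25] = (-7/8, -3/25] ∪ (-9/94, 5/2)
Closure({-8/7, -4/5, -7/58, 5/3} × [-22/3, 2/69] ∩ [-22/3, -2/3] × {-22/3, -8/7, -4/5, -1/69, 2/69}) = {-8/7, -4/5} × {-22/3, -8/7, -4/5, -1/69, 2/69}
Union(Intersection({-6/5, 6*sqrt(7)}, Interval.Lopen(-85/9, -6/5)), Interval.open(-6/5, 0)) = Interval.Ropen(-6/5, 0)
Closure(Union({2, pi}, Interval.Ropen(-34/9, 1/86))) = Union({2, pi}, Interval(-34/9, 1/86))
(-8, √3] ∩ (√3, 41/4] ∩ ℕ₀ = ∅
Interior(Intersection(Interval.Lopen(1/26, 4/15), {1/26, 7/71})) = EmptySet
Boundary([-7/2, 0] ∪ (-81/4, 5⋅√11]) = {-81/4, 5⋅√11}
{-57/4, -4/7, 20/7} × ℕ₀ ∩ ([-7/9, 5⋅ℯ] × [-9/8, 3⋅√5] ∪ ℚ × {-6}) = {-4/7, 20/7} × {0, 1, …, 6}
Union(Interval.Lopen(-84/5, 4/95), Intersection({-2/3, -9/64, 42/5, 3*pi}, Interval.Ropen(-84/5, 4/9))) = Interval.Lopen(-84/5, 4/95)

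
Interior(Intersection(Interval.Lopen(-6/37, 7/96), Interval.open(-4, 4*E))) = Interval.open(-6/37, 7/96)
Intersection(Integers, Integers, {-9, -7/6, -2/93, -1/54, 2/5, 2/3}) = {-9}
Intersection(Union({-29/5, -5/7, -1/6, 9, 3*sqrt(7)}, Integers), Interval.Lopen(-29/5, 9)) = Union({-5/7, -1/6, 3*sqrt(7)}, Range(-5, 10, 1))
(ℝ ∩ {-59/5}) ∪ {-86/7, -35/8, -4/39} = {-86/7, -59/5, -35/8, -4/39}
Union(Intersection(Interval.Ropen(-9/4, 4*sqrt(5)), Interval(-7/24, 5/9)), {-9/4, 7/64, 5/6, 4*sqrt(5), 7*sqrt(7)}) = Union({-9/4, 5/6, 4*sqrt(5), 7*sqrt(7)}, Interval(-7/24, 5/9))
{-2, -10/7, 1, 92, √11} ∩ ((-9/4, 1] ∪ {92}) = {-2, -10/7, 1, 92}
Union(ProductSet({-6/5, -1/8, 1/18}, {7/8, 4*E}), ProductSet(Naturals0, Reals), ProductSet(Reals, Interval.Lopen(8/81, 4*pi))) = Union(ProductSet(Naturals0, Reals), ProductSet(Reals, Interval.Lopen(8/81, 4*pi)))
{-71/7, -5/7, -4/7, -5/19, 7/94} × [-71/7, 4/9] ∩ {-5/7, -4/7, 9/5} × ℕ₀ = {-5/7, -4/7} × {0}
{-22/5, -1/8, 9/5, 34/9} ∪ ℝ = ℝ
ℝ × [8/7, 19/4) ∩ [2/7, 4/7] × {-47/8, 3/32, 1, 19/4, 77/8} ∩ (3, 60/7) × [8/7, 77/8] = ∅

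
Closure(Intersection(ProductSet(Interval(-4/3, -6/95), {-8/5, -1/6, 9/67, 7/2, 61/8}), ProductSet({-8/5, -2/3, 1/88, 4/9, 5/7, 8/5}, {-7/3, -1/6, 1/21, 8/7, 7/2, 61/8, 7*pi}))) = ProductSet({-2/3}, {-1/6, 7/2, 61/8})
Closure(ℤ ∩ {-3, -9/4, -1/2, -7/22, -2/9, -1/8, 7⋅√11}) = {-3}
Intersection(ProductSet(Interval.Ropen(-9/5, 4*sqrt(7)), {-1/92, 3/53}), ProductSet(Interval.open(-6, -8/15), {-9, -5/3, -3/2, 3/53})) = ProductSet(Interval.Ropen(-9/5, -8/15), {3/53})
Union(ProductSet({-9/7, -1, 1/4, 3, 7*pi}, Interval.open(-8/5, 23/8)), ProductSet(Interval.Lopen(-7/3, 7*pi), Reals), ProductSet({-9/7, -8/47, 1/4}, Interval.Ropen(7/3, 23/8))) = ProductSet(Interval.Lopen(-7/3, 7*pi), Reals)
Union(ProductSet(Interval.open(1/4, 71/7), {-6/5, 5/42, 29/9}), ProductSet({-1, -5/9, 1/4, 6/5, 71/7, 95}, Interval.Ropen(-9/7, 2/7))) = Union(ProductSet({-1, -5/9, 1/4, 6/5, 71/7, 95}, Interval.Ropen(-9/7, 2/7)), ProductSet(Interval.open(1/4, 71/7), {-6/5, 5/42, 29/9}))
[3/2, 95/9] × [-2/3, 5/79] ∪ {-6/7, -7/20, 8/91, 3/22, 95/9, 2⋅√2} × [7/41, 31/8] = ([3/2, 95/9] × [-2/3, 5/79]) ∪ ({-6/7, -7/20, 8/91, 3/22, 95/9, 2⋅√2} × [7/41, 31/8])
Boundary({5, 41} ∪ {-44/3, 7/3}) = {-44/3, 7/3, 5, 41}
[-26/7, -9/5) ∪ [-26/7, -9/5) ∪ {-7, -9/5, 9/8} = {-7, 9/8} ∪ [-26/7, -9/5]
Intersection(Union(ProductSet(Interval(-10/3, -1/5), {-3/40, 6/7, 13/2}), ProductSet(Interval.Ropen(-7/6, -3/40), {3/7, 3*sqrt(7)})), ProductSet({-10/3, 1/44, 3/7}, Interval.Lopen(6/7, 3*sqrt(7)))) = ProductSet({-10/3}, {13/2})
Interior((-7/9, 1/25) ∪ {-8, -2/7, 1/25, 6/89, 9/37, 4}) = (-7/9, 1/25)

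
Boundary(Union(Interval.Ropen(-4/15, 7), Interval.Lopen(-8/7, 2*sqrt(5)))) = {-8/7, 7}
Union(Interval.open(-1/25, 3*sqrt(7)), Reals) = Interval(-oo, oo)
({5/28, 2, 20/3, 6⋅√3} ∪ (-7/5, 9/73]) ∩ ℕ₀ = {0} ∪ {2}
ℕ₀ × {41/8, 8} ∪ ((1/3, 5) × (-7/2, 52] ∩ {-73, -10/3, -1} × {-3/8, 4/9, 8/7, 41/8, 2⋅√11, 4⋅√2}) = ℕ₀ × {41/8, 8}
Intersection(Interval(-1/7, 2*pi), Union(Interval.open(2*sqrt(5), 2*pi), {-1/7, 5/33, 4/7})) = Union({-1/7, 5/33, 4/7}, Interval.open(2*sqrt(5), 2*pi))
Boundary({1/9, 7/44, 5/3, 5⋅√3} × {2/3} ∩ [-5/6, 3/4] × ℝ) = {1/9, 7/44} × {2/3}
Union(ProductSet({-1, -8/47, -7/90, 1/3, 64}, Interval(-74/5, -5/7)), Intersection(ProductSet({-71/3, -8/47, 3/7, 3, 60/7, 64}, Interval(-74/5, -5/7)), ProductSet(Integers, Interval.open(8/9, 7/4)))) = ProductSet({-1, -8/47, -7/90, 1/3, 64}, Interval(-74/5, -5/7))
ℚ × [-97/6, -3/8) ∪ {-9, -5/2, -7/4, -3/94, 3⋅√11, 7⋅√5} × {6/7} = (ℚ × [-97/6, -3/8)) ∪ ({-9, -5/2, -7/4, -3/94, 3⋅√11, 7⋅√5} × {6/7})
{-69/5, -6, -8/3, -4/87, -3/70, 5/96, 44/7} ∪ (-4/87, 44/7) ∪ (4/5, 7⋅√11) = {-69/5, -6, -8/3} ∪ [-4/87, 7⋅√11)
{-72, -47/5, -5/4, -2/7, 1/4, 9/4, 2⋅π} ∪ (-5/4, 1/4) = {-72, -47/5, 9/4, 2⋅π} ∪ [-5/4, 1/4]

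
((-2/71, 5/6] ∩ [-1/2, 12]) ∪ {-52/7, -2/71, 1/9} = {-52/7} ∪ [-2/71, 5/6]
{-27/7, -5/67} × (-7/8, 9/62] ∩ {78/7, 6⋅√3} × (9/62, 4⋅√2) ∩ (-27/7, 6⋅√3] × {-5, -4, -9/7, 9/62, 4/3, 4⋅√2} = ∅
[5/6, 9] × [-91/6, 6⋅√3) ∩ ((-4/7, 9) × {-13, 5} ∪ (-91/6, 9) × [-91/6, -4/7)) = [5/6, 9) × ([-91/6, -4/7) ∪ {5})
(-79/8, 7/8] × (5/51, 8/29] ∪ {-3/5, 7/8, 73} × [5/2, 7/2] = ({-3/5, 7/8, 73} × [5/2, 7/2]) ∪ ((-79/8, 7/8] × (5/51, 8/29])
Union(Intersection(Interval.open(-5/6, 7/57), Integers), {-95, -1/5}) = Union({-95, -1/5}, Range(0, 1, 1))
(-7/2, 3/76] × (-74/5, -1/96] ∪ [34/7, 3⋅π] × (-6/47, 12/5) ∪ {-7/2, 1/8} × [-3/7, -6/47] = ({-7/2, 1/8} × [-3/7, -6/47]) ∪ ((-7/2, 3/76] × (-74/5, -1/96]) ∪ ([34/7, 3⋅π] × (-6/47, 12/5))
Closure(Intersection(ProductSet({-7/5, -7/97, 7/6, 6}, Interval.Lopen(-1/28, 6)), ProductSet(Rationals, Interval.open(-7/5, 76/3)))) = ProductSet({-7/5, -7/97, 7/6, 6}, Interval(-1/28, 6))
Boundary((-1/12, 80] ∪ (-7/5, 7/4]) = {-7/5, 80}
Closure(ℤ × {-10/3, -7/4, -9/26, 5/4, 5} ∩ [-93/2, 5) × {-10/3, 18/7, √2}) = {-46, -45, …, 4} × {-10/3}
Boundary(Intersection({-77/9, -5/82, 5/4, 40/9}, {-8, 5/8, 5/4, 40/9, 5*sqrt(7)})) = {5/4, 40/9}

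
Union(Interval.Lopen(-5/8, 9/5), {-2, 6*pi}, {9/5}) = Union({-2, 6*pi}, Interval.Lopen(-5/8, 9/5))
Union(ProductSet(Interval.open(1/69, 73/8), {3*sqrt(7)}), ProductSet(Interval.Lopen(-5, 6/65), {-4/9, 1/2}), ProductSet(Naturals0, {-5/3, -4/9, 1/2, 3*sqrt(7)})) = Union(ProductSet(Interval.Lopen(-5, 6/65), {-4/9, 1/2}), ProductSet(Interval.open(1/69, 73/8), {3*sqrt(7)}), ProductSet(Naturals0, {-5/3, -4/9, 1/2, 3*sqrt(7)}))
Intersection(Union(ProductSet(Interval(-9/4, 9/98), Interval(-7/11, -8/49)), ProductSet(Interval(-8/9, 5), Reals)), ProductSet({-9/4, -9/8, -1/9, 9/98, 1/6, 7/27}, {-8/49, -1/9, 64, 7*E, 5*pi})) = Union(ProductSet({-9/4, -9/8, -1/9, 9/98}, {-8/49}), ProductSet({-1/9, 9/98, 1/6, 7/27}, {-8/49, -1/9, 64, 7*E, 5*pi}))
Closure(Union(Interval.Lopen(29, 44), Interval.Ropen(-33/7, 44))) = Interval(-33/7, 44)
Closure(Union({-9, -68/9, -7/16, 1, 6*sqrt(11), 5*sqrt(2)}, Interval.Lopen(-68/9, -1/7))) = Union({-9, 1, 6*sqrt(11), 5*sqrt(2)}, Interval(-68/9, -1/7))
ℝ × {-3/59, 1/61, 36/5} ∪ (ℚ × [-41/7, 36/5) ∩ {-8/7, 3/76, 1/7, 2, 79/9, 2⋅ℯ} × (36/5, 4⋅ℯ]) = ℝ × {-3/59, 1/61, 36/5}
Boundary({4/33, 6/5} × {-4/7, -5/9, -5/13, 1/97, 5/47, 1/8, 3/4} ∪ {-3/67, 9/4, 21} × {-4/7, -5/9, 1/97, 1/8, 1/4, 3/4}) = ({4/33, 6/5} × {-4/7, -5/9, -5/13, 1/97, 5/47, 1/8, 3/4}) ∪ ({-3/67, 9/4, 21} × {-4/7, -5/9, 1/97, 1/8, 1/4, 3/4})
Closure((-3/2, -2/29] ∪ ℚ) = ℚ ∪ (-∞, ∞)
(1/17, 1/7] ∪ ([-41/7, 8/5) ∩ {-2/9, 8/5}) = {-2/9} ∪ (1/17, 1/7]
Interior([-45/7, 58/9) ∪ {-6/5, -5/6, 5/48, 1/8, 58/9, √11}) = (-45/7, 58/9)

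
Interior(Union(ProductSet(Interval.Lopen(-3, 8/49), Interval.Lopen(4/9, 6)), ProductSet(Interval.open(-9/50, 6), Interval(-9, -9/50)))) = Union(ProductSet(Interval.open(-3, 8/49), Interval.open(4/9, 6)), ProductSet(Interval.open(-9/50, 6), Interval.open(-9, -9/50)))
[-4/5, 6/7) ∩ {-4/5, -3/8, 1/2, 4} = {-4/5, -3/8, 1/2}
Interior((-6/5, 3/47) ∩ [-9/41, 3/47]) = (-9/41, 3/47)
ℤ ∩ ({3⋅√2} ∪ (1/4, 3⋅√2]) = {1, 2, 3, 4}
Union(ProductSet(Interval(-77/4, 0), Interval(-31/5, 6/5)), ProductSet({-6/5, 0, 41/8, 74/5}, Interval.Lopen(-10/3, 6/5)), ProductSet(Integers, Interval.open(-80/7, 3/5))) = Union(ProductSet({-6/5, 0, 41/8, 74/5}, Interval.Lopen(-10/3, 6/5)), ProductSet(Integers, Interval.open(-80/7, 3/5)), ProductSet(Interval(-77/4, 0), Interval(-31/5, 6/5)))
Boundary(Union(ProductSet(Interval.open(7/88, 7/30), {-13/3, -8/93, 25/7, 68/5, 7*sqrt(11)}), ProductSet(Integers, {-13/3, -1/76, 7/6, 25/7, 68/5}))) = Union(ProductSet(Integers, {-13/3, -1/76, 7/6, 25/7, 68/5}), ProductSet(Interval(7/88, 7/30), {-13/3, -8/93, 25/7, 68/5, 7*sqrt(11)}))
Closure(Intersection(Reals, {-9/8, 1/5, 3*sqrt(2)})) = {-9/8, 1/5, 3*sqrt(2)}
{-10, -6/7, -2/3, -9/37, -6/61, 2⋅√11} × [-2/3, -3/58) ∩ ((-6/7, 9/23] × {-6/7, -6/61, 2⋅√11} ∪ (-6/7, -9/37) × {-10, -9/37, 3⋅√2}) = ({-2/3} × {-9/37}) ∪ ({-2/3, -9/37, -6/61} × {-6/61})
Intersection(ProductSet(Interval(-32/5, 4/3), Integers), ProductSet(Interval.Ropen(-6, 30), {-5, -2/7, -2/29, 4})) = ProductSet(Interval(-6, 4/3), {-5, 4})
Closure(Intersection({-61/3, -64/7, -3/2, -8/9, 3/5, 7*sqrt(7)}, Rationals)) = {-61/3, -64/7, -3/2, -8/9, 3/5}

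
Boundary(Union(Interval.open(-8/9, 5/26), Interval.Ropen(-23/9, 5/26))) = {-23/9, 5/26}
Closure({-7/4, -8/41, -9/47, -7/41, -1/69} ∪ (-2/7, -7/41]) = {-7/4, -1/69} ∪ [-2/7, -7/41]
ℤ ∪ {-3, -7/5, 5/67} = ℤ ∪ {-7/5, 5/67}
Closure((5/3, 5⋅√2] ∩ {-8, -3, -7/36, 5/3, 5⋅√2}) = {5⋅√2}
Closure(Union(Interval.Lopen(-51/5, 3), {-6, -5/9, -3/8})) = Interval(-51/5, 3)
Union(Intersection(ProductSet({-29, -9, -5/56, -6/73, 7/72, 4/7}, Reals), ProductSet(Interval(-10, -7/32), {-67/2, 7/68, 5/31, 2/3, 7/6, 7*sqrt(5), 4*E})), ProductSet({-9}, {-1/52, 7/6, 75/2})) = ProductSet({-9}, {-67/2, -1/52, 7/68, 5/31, 2/3, 7/6, 75/2, 7*sqrt(5), 4*E})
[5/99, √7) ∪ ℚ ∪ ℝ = (-∞, ∞)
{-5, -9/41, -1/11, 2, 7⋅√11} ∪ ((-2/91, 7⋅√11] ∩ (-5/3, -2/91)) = {-5, -9/41, -1/11, 2, 7⋅√11}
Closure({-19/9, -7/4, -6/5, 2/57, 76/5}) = {-19/9, -7/4, -6/5, 2/57, 76/5}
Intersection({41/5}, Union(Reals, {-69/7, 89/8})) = {41/5}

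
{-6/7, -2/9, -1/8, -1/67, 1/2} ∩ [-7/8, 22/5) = {-6/7, -2/9, -1/8, -1/67, 1/2}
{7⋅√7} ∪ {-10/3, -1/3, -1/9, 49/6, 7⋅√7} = {-10/3, -1/3, -1/9, 49/6, 7⋅√7}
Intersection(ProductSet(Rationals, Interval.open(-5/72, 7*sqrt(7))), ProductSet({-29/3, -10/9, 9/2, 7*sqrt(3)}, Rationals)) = ProductSet({-29/3, -10/9, 9/2}, Intersection(Interval.open(-5/72, 7*sqrt(7)), Rationals))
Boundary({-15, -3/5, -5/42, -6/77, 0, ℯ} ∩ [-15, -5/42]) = {-15, -3/5, -5/42}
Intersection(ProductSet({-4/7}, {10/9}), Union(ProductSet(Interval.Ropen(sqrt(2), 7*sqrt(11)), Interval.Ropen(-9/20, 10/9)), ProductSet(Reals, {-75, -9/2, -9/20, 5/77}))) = EmptySet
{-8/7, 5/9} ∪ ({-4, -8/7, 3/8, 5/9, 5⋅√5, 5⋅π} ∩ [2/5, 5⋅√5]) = {-8/7, 5/9, 5⋅√5}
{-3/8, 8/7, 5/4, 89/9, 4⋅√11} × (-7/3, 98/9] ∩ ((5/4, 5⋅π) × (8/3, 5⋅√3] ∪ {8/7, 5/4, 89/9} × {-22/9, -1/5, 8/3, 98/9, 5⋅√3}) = ({8/7, 5/4, 89/9} × {-1/5, 8/3, 98/9, 5⋅√3}) ∪ ({89/9, 4⋅√11} × (8/3, 5⋅√3])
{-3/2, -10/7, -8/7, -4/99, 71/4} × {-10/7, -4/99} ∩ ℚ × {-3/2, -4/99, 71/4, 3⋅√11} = {-3/2, -10/7, -8/7, -4/99, 71/4} × {-4/99}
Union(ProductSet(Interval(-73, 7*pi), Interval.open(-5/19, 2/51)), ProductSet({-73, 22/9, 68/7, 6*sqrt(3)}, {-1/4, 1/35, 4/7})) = Union(ProductSet({-73, 22/9, 68/7, 6*sqrt(3)}, {-1/4, 1/35, 4/7}), ProductSet(Interval(-73, 7*pi), Interval.open(-5/19, 2/51)))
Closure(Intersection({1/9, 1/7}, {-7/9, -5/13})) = EmptySet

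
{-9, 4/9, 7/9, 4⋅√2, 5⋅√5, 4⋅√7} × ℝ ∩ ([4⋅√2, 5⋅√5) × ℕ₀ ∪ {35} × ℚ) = {4⋅√2, 4⋅√7} × ℕ₀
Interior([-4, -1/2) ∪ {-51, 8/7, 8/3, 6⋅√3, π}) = (-4, -1/2)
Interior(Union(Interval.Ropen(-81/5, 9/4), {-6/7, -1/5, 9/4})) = Interval.open(-81/5, 9/4)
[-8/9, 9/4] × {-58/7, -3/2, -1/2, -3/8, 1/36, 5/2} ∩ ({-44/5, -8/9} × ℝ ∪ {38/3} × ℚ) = {-8/9} × {-58/7, -3/2, -1/2, -3/8, 1/36, 5/2}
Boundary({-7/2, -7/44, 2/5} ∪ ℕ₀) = {-7/2, -7/44, 2/5} ∪ ℕ₀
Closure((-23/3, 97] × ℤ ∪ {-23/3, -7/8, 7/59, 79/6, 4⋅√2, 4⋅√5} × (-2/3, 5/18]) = ([-23/3, 97] × ℤ) ∪ ({-23/3, -7/8, 7/59, 79/6, 4⋅√2, 4⋅√5} × [-2/3, 5/18])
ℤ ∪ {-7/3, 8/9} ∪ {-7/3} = ℤ ∪ {-7/3, 8/9}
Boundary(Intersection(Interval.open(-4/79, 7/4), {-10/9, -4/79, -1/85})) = {-1/85}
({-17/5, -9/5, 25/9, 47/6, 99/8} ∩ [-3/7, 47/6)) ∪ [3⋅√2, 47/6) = {25/9} ∪ [3⋅√2, 47/6)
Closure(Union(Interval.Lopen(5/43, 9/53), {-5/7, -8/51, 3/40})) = Union({-5/7, -8/51, 3/40}, Interval(5/43, 9/53))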